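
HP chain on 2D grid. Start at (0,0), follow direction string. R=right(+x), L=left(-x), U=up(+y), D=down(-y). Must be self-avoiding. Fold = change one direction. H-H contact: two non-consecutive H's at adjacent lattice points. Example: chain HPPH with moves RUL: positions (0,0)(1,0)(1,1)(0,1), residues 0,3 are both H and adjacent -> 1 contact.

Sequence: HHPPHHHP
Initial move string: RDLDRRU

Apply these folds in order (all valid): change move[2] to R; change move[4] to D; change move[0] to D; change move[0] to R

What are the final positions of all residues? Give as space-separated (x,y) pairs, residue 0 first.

Answer: (0,0) (1,0) (1,-1) (2,-1) (2,-2) (2,-3) (3,-3) (3,-2)

Derivation:
Initial moves: RDLDRRU
Fold: move[2]->R => RDRDRRU (positions: [(0, 0), (1, 0), (1, -1), (2, -1), (2, -2), (3, -2), (4, -2), (4, -1)])
Fold: move[4]->D => RDRDDRU (positions: [(0, 0), (1, 0), (1, -1), (2, -1), (2, -2), (2, -3), (3, -3), (3, -2)])
Fold: move[0]->D => DDRDDRU (positions: [(0, 0), (0, -1), (0, -2), (1, -2), (1, -3), (1, -4), (2, -4), (2, -3)])
Fold: move[0]->R => RDRDDRU (positions: [(0, 0), (1, 0), (1, -1), (2, -1), (2, -2), (2, -3), (3, -3), (3, -2)])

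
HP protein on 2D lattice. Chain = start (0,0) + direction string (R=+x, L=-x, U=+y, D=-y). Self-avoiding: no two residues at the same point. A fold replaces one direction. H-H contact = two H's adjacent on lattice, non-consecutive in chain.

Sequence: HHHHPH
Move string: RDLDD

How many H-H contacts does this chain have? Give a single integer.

Answer: 1

Derivation:
Positions: [(0, 0), (1, 0), (1, -1), (0, -1), (0, -2), (0, -3)]
H-H contact: residue 0 @(0,0) - residue 3 @(0, -1)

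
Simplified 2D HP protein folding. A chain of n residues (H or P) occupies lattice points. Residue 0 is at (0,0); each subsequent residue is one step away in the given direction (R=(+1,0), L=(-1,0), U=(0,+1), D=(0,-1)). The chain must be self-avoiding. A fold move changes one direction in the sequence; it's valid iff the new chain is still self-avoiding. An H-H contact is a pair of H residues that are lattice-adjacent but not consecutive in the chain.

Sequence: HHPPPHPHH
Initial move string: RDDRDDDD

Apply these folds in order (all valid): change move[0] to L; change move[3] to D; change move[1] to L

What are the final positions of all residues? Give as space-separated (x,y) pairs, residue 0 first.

Answer: (0,0) (-1,0) (-2,0) (-2,-1) (-2,-2) (-2,-3) (-2,-4) (-2,-5) (-2,-6)

Derivation:
Initial moves: RDDRDDDD
Fold: move[0]->L => LDDRDDDD (positions: [(0, 0), (-1, 0), (-1, -1), (-1, -2), (0, -2), (0, -3), (0, -4), (0, -5), (0, -6)])
Fold: move[3]->D => LDDDDDDD (positions: [(0, 0), (-1, 0), (-1, -1), (-1, -2), (-1, -3), (-1, -4), (-1, -5), (-1, -6), (-1, -7)])
Fold: move[1]->L => LLDDDDDD (positions: [(0, 0), (-1, 0), (-2, 0), (-2, -1), (-2, -2), (-2, -3), (-2, -4), (-2, -5), (-2, -6)])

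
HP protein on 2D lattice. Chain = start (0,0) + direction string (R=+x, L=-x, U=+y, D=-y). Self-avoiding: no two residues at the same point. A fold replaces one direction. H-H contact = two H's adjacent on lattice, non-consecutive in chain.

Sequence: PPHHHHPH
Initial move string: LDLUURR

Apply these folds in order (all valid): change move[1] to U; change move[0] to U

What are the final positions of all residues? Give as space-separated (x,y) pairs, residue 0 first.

Answer: (0,0) (0,1) (0,2) (-1,2) (-1,3) (-1,4) (0,4) (1,4)

Derivation:
Initial moves: LDLUURR
Fold: move[1]->U => LULUURR (positions: [(0, 0), (-1, 0), (-1, 1), (-2, 1), (-2, 2), (-2, 3), (-1, 3), (0, 3)])
Fold: move[0]->U => UULUURR (positions: [(0, 0), (0, 1), (0, 2), (-1, 2), (-1, 3), (-1, 4), (0, 4), (1, 4)])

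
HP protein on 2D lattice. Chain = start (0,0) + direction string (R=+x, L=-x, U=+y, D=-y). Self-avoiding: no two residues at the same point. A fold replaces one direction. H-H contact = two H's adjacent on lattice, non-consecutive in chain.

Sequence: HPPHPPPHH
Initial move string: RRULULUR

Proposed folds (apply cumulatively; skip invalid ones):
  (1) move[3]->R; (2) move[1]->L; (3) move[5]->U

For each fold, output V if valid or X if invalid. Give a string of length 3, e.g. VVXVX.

Answer: VXV

Derivation:
Initial: RRULULUR -> [(0, 0), (1, 0), (2, 0), (2, 1), (1, 1), (1, 2), (0, 2), (0, 3), (1, 3)]
Fold 1: move[3]->R => RRURULUR VALID
Fold 2: move[1]->L => RLURULUR INVALID (collision), skipped
Fold 3: move[5]->U => RRURUUUR VALID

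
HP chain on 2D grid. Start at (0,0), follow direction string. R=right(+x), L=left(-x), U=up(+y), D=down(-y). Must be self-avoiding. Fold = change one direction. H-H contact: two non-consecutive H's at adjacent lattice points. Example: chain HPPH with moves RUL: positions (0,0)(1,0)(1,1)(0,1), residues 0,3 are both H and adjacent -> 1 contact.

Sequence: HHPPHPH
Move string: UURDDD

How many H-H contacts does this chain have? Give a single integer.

Positions: [(0, 0), (0, 1), (0, 2), (1, 2), (1, 1), (1, 0), (1, -1)]
H-H contact: residue 1 @(0,1) - residue 4 @(1, 1)

Answer: 1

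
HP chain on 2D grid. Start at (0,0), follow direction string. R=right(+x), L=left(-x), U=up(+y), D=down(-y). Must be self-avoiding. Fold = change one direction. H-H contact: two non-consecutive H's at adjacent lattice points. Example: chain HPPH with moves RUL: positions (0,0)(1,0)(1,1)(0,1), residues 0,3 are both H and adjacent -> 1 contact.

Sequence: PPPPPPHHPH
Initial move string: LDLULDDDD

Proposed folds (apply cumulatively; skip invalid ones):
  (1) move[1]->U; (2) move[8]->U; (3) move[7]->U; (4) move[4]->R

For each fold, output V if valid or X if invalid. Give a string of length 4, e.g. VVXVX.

Answer: VXXX

Derivation:
Initial: LDLULDDDD -> [(0, 0), (-1, 0), (-1, -1), (-2, -1), (-2, 0), (-3, 0), (-3, -1), (-3, -2), (-3, -3), (-3, -4)]
Fold 1: move[1]->U => LULULDDDD VALID
Fold 2: move[8]->U => LULULDDDU INVALID (collision), skipped
Fold 3: move[7]->U => LULULDDUD INVALID (collision), skipped
Fold 4: move[4]->R => LULURDDDD INVALID (collision), skipped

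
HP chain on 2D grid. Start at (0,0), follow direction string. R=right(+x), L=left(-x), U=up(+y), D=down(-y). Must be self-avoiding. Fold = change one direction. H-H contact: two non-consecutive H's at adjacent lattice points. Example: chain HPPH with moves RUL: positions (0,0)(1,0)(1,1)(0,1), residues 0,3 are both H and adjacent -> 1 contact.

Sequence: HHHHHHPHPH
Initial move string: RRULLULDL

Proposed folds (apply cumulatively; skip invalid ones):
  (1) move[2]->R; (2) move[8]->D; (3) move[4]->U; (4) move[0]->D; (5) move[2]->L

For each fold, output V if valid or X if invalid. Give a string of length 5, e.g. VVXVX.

Answer: XVVXX

Derivation:
Initial: RRULLULDL -> [(0, 0), (1, 0), (2, 0), (2, 1), (1, 1), (0, 1), (0, 2), (-1, 2), (-1, 1), (-2, 1)]
Fold 1: move[2]->R => RRRLLULDL INVALID (collision), skipped
Fold 2: move[8]->D => RRULLULDD VALID
Fold 3: move[4]->U => RRULUULDD VALID
Fold 4: move[0]->D => DRULUULDD INVALID (collision), skipped
Fold 5: move[2]->L => RRLLUULDD INVALID (collision), skipped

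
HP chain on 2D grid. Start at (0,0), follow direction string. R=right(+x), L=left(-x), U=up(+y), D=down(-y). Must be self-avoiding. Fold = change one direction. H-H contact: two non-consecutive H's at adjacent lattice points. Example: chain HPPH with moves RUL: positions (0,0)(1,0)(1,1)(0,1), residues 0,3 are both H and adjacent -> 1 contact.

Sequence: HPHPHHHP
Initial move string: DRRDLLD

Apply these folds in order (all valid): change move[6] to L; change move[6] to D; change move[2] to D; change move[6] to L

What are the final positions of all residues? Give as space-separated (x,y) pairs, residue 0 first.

Initial moves: DRRDLLD
Fold: move[6]->L => DRRDLLL (positions: [(0, 0), (0, -1), (1, -1), (2, -1), (2, -2), (1, -2), (0, -2), (-1, -2)])
Fold: move[6]->D => DRRDLLD (positions: [(0, 0), (0, -1), (1, -1), (2, -1), (2, -2), (1, -2), (0, -2), (0, -3)])
Fold: move[2]->D => DRDDLLD (positions: [(0, 0), (0, -1), (1, -1), (1, -2), (1, -3), (0, -3), (-1, -3), (-1, -4)])
Fold: move[6]->L => DRDDLLL (positions: [(0, 0), (0, -1), (1, -1), (1, -2), (1, -3), (0, -3), (-1, -3), (-2, -3)])

Answer: (0,0) (0,-1) (1,-1) (1,-2) (1,-3) (0,-3) (-1,-3) (-2,-3)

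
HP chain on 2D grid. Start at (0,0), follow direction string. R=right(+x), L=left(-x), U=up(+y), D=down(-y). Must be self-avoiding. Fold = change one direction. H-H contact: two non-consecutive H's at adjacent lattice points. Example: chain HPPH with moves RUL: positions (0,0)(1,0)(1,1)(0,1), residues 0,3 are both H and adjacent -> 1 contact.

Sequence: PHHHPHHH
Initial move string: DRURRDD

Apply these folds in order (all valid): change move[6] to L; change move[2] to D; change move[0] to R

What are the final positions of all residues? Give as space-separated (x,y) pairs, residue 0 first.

Answer: (0,0) (1,0) (2,0) (2,-1) (3,-1) (4,-1) (4,-2) (3,-2)

Derivation:
Initial moves: DRURRDD
Fold: move[6]->L => DRURRDL (positions: [(0, 0), (0, -1), (1, -1), (1, 0), (2, 0), (3, 0), (3, -1), (2, -1)])
Fold: move[2]->D => DRDRRDL (positions: [(0, 0), (0, -1), (1, -1), (1, -2), (2, -2), (3, -2), (3, -3), (2, -3)])
Fold: move[0]->R => RRDRRDL (positions: [(0, 0), (1, 0), (2, 0), (2, -1), (3, -1), (4, -1), (4, -2), (3, -2)])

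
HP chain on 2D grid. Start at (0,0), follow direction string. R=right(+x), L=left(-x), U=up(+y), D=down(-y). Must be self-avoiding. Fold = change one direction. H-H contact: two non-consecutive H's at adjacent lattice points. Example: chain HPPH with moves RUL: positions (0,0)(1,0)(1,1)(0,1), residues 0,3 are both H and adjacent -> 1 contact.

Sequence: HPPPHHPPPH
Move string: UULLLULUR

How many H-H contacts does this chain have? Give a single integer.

Positions: [(0, 0), (0, 1), (0, 2), (-1, 2), (-2, 2), (-3, 2), (-3, 3), (-4, 3), (-4, 4), (-3, 4)]
No H-H contacts found.

Answer: 0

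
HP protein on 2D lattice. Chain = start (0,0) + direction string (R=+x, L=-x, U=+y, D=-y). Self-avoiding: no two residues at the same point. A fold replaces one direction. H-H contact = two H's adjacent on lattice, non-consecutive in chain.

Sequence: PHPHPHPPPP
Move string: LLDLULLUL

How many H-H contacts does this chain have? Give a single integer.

Answer: 0

Derivation:
Positions: [(0, 0), (-1, 0), (-2, 0), (-2, -1), (-3, -1), (-3, 0), (-4, 0), (-5, 0), (-5, 1), (-6, 1)]
No H-H contacts found.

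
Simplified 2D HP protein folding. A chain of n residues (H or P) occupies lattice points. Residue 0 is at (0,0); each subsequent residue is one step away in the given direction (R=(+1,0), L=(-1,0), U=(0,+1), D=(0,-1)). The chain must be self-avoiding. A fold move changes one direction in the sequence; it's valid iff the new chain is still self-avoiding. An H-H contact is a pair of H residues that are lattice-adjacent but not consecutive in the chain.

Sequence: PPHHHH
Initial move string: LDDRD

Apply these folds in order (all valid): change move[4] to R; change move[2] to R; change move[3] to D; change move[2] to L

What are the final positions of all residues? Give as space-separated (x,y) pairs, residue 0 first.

Initial moves: LDDRD
Fold: move[4]->R => LDDRR (positions: [(0, 0), (-1, 0), (-1, -1), (-1, -2), (0, -2), (1, -2)])
Fold: move[2]->R => LDRRR (positions: [(0, 0), (-1, 0), (-1, -1), (0, -1), (1, -1), (2, -1)])
Fold: move[3]->D => LDRDR (positions: [(0, 0), (-1, 0), (-1, -1), (0, -1), (0, -2), (1, -2)])
Fold: move[2]->L => LDLDR (positions: [(0, 0), (-1, 0), (-1, -1), (-2, -1), (-2, -2), (-1, -2)])

Answer: (0,0) (-1,0) (-1,-1) (-2,-1) (-2,-2) (-1,-2)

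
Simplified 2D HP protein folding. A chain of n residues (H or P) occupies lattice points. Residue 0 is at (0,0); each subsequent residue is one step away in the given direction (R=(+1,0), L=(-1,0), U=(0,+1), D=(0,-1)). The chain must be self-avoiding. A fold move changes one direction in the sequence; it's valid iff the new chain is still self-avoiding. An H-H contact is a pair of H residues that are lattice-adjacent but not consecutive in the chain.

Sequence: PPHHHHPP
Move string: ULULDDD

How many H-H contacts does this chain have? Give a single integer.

Answer: 1

Derivation:
Positions: [(0, 0), (0, 1), (-1, 1), (-1, 2), (-2, 2), (-2, 1), (-2, 0), (-2, -1)]
H-H contact: residue 2 @(-1,1) - residue 5 @(-2, 1)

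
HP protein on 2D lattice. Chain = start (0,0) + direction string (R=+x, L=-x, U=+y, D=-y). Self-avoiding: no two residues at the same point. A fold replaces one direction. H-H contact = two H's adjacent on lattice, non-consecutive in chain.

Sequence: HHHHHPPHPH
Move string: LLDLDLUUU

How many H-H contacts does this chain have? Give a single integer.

Answer: 1

Derivation:
Positions: [(0, 0), (-1, 0), (-2, 0), (-2, -1), (-3, -1), (-3, -2), (-4, -2), (-4, -1), (-4, 0), (-4, 1)]
H-H contact: residue 4 @(-3,-1) - residue 7 @(-4, -1)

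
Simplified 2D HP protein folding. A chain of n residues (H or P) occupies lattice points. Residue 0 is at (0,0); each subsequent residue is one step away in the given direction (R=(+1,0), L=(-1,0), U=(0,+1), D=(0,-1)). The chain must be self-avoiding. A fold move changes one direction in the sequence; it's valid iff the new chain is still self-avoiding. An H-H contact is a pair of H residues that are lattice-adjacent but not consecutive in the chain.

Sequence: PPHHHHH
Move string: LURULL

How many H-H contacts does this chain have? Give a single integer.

Positions: [(0, 0), (-1, 0), (-1, 1), (0, 1), (0, 2), (-1, 2), (-2, 2)]
H-H contact: residue 2 @(-1,1) - residue 5 @(-1, 2)

Answer: 1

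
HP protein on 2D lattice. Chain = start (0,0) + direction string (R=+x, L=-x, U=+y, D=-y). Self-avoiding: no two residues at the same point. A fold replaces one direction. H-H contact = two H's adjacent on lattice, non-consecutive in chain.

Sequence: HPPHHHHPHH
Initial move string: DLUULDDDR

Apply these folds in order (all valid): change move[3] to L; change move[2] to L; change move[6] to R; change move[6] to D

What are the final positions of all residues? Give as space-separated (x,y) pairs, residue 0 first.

Answer: (0,0) (0,-1) (-1,-1) (-2,-1) (-3,-1) (-4,-1) (-4,-2) (-4,-3) (-4,-4) (-3,-4)

Derivation:
Initial moves: DLUULDDDR
Fold: move[3]->L => DLULLDDDR (positions: [(0, 0), (0, -1), (-1, -1), (-1, 0), (-2, 0), (-3, 0), (-3, -1), (-3, -2), (-3, -3), (-2, -3)])
Fold: move[2]->L => DLLLLDDDR (positions: [(0, 0), (0, -1), (-1, -1), (-2, -1), (-3, -1), (-4, -1), (-4, -2), (-4, -3), (-4, -4), (-3, -4)])
Fold: move[6]->R => DLLLLDRDR (positions: [(0, 0), (0, -1), (-1, -1), (-2, -1), (-3, -1), (-4, -1), (-4, -2), (-3, -2), (-3, -3), (-2, -3)])
Fold: move[6]->D => DLLLLDDDR (positions: [(0, 0), (0, -1), (-1, -1), (-2, -1), (-3, -1), (-4, -1), (-4, -2), (-4, -3), (-4, -4), (-3, -4)])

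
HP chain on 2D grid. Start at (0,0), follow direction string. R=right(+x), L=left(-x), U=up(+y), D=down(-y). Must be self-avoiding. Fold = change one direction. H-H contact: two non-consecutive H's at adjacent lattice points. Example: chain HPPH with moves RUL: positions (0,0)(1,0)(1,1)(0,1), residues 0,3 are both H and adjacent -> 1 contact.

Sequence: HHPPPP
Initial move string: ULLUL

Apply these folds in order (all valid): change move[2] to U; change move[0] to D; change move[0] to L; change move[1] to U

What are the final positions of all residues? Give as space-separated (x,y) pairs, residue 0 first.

Answer: (0,0) (-1,0) (-1,1) (-1,2) (-1,3) (-2,3)

Derivation:
Initial moves: ULLUL
Fold: move[2]->U => ULUUL (positions: [(0, 0), (0, 1), (-1, 1), (-1, 2), (-1, 3), (-2, 3)])
Fold: move[0]->D => DLUUL (positions: [(0, 0), (0, -1), (-1, -1), (-1, 0), (-1, 1), (-2, 1)])
Fold: move[0]->L => LLUUL (positions: [(0, 0), (-1, 0), (-2, 0), (-2, 1), (-2, 2), (-3, 2)])
Fold: move[1]->U => LUUUL (positions: [(0, 0), (-1, 0), (-1, 1), (-1, 2), (-1, 3), (-2, 3)])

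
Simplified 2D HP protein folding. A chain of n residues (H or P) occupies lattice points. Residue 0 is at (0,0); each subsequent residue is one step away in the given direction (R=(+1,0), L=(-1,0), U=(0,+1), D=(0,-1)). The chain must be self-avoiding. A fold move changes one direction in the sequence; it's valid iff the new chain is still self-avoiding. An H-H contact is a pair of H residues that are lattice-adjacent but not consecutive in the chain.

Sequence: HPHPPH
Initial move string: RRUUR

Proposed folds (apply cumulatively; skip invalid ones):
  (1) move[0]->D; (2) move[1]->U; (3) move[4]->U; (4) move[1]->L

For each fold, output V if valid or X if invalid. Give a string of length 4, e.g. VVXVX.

Initial: RRUUR -> [(0, 0), (1, 0), (2, 0), (2, 1), (2, 2), (3, 2)]
Fold 1: move[0]->D => DRUUR VALID
Fold 2: move[1]->U => DUUUR INVALID (collision), skipped
Fold 3: move[4]->U => DRUUU VALID
Fold 4: move[1]->L => DLUUU VALID

Answer: VXVV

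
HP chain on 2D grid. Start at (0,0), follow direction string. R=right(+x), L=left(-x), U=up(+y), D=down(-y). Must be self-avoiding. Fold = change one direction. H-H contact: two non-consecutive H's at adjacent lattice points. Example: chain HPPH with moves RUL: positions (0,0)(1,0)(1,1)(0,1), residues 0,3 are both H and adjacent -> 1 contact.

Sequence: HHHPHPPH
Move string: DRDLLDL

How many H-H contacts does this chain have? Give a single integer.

Answer: 1

Derivation:
Positions: [(0, 0), (0, -1), (1, -1), (1, -2), (0, -2), (-1, -2), (-1, -3), (-2, -3)]
H-H contact: residue 1 @(0,-1) - residue 4 @(0, -2)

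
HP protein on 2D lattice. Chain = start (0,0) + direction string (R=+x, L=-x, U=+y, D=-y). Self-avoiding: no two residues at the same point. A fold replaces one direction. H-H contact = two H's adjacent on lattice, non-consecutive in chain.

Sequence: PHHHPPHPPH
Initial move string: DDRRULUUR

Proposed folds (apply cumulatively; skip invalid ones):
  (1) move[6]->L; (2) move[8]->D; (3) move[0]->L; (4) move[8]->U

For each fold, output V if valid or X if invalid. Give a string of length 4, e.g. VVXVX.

Answer: XXXV

Derivation:
Initial: DDRRULUUR -> [(0, 0), (0, -1), (0, -2), (1, -2), (2, -2), (2, -1), (1, -1), (1, 0), (1, 1), (2, 1)]
Fold 1: move[6]->L => DDRRULLUR INVALID (collision), skipped
Fold 2: move[8]->D => DDRRULUUD INVALID (collision), skipped
Fold 3: move[0]->L => LDRRULUUR INVALID (collision), skipped
Fold 4: move[8]->U => DDRRULUUU VALID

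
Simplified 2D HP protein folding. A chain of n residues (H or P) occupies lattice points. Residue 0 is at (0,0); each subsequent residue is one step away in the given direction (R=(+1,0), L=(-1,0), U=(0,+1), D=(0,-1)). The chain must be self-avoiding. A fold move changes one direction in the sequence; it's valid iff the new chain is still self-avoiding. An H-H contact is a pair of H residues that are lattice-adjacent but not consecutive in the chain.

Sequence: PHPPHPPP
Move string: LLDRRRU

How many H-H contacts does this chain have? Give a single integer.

Positions: [(0, 0), (-1, 0), (-2, 0), (-2, -1), (-1, -1), (0, -1), (1, -1), (1, 0)]
H-H contact: residue 1 @(-1,0) - residue 4 @(-1, -1)

Answer: 1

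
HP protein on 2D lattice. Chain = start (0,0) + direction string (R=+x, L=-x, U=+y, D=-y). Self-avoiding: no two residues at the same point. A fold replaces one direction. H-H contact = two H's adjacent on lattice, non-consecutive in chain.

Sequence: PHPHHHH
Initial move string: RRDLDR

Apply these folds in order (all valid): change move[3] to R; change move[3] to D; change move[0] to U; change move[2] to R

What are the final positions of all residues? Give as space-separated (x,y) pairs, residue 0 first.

Answer: (0,0) (0,1) (1,1) (2,1) (2,0) (2,-1) (3,-1)

Derivation:
Initial moves: RRDLDR
Fold: move[3]->R => RRDRDR (positions: [(0, 0), (1, 0), (2, 0), (2, -1), (3, -1), (3, -2), (4, -2)])
Fold: move[3]->D => RRDDDR (positions: [(0, 0), (1, 0), (2, 0), (2, -1), (2, -2), (2, -3), (3, -3)])
Fold: move[0]->U => URDDDR (positions: [(0, 0), (0, 1), (1, 1), (1, 0), (1, -1), (1, -2), (2, -2)])
Fold: move[2]->R => URRDDR (positions: [(0, 0), (0, 1), (1, 1), (2, 1), (2, 0), (2, -1), (3, -1)])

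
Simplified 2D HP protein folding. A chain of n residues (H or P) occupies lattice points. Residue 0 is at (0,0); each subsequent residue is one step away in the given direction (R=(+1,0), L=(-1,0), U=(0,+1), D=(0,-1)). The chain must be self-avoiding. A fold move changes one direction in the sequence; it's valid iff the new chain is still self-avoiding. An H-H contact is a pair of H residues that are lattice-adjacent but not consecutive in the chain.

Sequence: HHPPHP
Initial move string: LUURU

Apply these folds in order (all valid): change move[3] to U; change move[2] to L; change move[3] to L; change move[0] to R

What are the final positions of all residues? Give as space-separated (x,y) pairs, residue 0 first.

Answer: (0,0) (1,0) (1,1) (0,1) (-1,1) (-1,2)

Derivation:
Initial moves: LUURU
Fold: move[3]->U => LUUUU (positions: [(0, 0), (-1, 0), (-1, 1), (-1, 2), (-1, 3), (-1, 4)])
Fold: move[2]->L => LULUU (positions: [(0, 0), (-1, 0), (-1, 1), (-2, 1), (-2, 2), (-2, 3)])
Fold: move[3]->L => LULLU (positions: [(0, 0), (-1, 0), (-1, 1), (-2, 1), (-3, 1), (-3, 2)])
Fold: move[0]->R => RULLU (positions: [(0, 0), (1, 0), (1, 1), (0, 1), (-1, 1), (-1, 2)])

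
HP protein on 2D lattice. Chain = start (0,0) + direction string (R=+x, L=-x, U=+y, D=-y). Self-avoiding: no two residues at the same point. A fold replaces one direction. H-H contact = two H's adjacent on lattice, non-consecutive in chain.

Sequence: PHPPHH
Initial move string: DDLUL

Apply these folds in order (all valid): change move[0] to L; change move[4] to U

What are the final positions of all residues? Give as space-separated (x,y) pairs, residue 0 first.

Answer: (0,0) (-1,0) (-1,-1) (-2,-1) (-2,0) (-2,1)

Derivation:
Initial moves: DDLUL
Fold: move[0]->L => LDLUL (positions: [(0, 0), (-1, 0), (-1, -1), (-2, -1), (-2, 0), (-3, 0)])
Fold: move[4]->U => LDLUU (positions: [(0, 0), (-1, 0), (-1, -1), (-2, -1), (-2, 0), (-2, 1)])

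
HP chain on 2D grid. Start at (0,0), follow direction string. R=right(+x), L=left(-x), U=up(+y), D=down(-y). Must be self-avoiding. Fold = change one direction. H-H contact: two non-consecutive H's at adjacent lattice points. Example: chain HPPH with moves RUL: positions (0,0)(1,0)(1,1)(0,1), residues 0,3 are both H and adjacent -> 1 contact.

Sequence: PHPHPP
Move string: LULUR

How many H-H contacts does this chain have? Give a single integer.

Positions: [(0, 0), (-1, 0), (-1, 1), (-2, 1), (-2, 2), (-1, 2)]
No H-H contacts found.

Answer: 0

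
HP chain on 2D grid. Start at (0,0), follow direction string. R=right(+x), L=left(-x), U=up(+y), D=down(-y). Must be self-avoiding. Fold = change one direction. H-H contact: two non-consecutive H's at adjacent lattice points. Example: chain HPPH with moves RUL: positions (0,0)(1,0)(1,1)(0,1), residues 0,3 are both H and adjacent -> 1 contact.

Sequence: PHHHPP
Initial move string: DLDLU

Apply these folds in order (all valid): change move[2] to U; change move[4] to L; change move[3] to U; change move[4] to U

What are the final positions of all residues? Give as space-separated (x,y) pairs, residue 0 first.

Answer: (0,0) (0,-1) (-1,-1) (-1,0) (-1,1) (-1,2)

Derivation:
Initial moves: DLDLU
Fold: move[2]->U => DLULU (positions: [(0, 0), (0, -1), (-1, -1), (-1, 0), (-2, 0), (-2, 1)])
Fold: move[4]->L => DLULL (positions: [(0, 0), (0, -1), (-1, -1), (-1, 0), (-2, 0), (-3, 0)])
Fold: move[3]->U => DLUUL (positions: [(0, 0), (0, -1), (-1, -1), (-1, 0), (-1, 1), (-2, 1)])
Fold: move[4]->U => DLUUU (positions: [(0, 0), (0, -1), (-1, -1), (-1, 0), (-1, 1), (-1, 2)])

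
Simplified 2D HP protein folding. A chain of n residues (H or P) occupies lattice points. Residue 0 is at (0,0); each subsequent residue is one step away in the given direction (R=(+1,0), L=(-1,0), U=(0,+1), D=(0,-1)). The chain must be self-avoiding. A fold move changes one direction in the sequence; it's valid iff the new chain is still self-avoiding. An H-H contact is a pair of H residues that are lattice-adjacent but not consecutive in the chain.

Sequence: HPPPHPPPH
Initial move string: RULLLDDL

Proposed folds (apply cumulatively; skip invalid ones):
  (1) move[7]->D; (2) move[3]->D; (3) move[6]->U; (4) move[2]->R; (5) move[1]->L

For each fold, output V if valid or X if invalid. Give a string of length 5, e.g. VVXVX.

Initial: RULLLDDL -> [(0, 0), (1, 0), (1, 1), (0, 1), (-1, 1), (-2, 1), (-2, 0), (-2, -1), (-3, -1)]
Fold 1: move[7]->D => RULLLDDD VALID
Fold 2: move[3]->D => RULDLDDD INVALID (collision), skipped
Fold 3: move[6]->U => RULLLDUD INVALID (collision), skipped
Fold 4: move[2]->R => RURLLDDD INVALID (collision), skipped
Fold 5: move[1]->L => RLLLLDDD INVALID (collision), skipped

Answer: VXXXX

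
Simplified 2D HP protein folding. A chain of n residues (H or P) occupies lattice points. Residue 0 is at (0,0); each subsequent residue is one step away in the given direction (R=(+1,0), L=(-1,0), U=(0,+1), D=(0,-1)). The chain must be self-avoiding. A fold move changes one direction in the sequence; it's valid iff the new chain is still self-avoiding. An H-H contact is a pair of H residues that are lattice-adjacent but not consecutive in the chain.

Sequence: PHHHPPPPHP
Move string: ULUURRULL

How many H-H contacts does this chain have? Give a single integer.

Answer: 0

Derivation:
Positions: [(0, 0), (0, 1), (-1, 1), (-1, 2), (-1, 3), (0, 3), (1, 3), (1, 4), (0, 4), (-1, 4)]
No H-H contacts found.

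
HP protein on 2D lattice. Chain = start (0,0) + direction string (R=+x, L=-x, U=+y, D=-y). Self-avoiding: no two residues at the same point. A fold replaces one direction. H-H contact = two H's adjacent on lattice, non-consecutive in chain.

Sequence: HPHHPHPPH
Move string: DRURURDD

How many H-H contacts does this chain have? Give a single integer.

Positions: [(0, 0), (0, -1), (1, -1), (1, 0), (2, 0), (2, 1), (3, 1), (3, 0), (3, -1)]
H-H contact: residue 0 @(0,0) - residue 3 @(1, 0)

Answer: 1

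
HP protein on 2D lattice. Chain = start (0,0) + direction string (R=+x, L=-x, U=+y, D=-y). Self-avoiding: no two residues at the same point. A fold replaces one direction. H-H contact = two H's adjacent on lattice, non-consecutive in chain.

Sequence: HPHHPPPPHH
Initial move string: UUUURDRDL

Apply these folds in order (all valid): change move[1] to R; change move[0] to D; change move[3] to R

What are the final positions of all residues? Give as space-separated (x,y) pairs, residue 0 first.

Answer: (0,0) (0,-1) (1,-1) (1,0) (2,0) (3,0) (3,-1) (4,-1) (4,-2) (3,-2)

Derivation:
Initial moves: UUUURDRDL
Fold: move[1]->R => URUURDRDL (positions: [(0, 0), (0, 1), (1, 1), (1, 2), (1, 3), (2, 3), (2, 2), (3, 2), (3, 1), (2, 1)])
Fold: move[0]->D => DRUURDRDL (positions: [(0, 0), (0, -1), (1, -1), (1, 0), (1, 1), (2, 1), (2, 0), (3, 0), (3, -1), (2, -1)])
Fold: move[3]->R => DRURRDRDL (positions: [(0, 0), (0, -1), (1, -1), (1, 0), (2, 0), (3, 0), (3, -1), (4, -1), (4, -2), (3, -2)])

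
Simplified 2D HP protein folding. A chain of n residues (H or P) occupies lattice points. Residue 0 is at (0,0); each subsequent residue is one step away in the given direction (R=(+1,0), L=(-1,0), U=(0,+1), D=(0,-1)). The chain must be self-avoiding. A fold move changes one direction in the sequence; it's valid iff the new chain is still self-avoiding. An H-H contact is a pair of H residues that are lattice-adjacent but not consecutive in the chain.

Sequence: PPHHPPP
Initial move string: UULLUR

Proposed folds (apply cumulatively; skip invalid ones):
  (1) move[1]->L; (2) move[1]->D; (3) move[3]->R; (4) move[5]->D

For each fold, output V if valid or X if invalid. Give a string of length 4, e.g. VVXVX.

Initial: UULLUR -> [(0, 0), (0, 1), (0, 2), (-1, 2), (-2, 2), (-2, 3), (-1, 3)]
Fold 1: move[1]->L => ULLLUR VALID
Fold 2: move[1]->D => UDLLUR INVALID (collision), skipped
Fold 3: move[3]->R => ULLRUR INVALID (collision), skipped
Fold 4: move[5]->D => ULLLUD INVALID (collision), skipped

Answer: VXXX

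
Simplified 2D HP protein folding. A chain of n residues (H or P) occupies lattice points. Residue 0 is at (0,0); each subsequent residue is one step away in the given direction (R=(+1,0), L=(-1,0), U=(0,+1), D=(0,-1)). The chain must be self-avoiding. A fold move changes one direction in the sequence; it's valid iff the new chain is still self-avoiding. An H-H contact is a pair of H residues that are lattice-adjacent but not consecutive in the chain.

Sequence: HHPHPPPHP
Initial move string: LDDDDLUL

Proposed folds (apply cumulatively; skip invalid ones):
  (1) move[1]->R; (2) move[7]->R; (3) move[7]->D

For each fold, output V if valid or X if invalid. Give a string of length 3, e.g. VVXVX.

Initial: LDDDDLUL -> [(0, 0), (-1, 0), (-1, -1), (-1, -2), (-1, -3), (-1, -4), (-2, -4), (-2, -3), (-3, -3)]
Fold 1: move[1]->R => LRDDDLUL INVALID (collision), skipped
Fold 2: move[7]->R => LDDDDLUR INVALID (collision), skipped
Fold 3: move[7]->D => LDDDDLUD INVALID (collision), skipped

Answer: XXX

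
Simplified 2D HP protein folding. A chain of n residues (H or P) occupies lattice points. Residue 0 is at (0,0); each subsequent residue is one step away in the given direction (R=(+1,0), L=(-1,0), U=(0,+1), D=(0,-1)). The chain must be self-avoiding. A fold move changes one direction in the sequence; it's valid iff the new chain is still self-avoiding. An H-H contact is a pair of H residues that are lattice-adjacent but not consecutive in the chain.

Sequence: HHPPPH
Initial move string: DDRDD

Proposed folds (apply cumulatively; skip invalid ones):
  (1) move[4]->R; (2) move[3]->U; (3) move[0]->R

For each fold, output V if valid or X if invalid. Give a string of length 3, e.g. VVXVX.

Answer: VVV

Derivation:
Initial: DDRDD -> [(0, 0), (0, -1), (0, -2), (1, -2), (1, -3), (1, -4)]
Fold 1: move[4]->R => DDRDR VALID
Fold 2: move[3]->U => DDRUR VALID
Fold 3: move[0]->R => RDRUR VALID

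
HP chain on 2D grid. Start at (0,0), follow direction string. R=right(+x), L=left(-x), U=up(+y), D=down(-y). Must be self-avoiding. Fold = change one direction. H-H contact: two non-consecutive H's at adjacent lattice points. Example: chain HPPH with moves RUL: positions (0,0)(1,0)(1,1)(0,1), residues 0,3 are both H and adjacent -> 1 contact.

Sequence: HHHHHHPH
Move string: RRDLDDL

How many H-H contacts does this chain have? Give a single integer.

Answer: 1

Derivation:
Positions: [(0, 0), (1, 0), (2, 0), (2, -1), (1, -1), (1, -2), (1, -3), (0, -3)]
H-H contact: residue 1 @(1,0) - residue 4 @(1, -1)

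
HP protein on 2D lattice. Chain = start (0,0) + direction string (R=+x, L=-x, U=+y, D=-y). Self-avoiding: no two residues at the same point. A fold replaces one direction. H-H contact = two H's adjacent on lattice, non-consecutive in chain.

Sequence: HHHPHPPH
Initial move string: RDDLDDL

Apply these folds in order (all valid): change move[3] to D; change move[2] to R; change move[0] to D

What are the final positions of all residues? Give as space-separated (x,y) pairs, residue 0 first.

Initial moves: RDDLDDL
Fold: move[3]->D => RDDDDDL (positions: [(0, 0), (1, 0), (1, -1), (1, -2), (1, -3), (1, -4), (1, -5), (0, -5)])
Fold: move[2]->R => RDRDDDL (positions: [(0, 0), (1, 0), (1, -1), (2, -1), (2, -2), (2, -3), (2, -4), (1, -4)])
Fold: move[0]->D => DDRDDDL (positions: [(0, 0), (0, -1), (0, -2), (1, -2), (1, -3), (1, -4), (1, -5), (0, -5)])

Answer: (0,0) (0,-1) (0,-2) (1,-2) (1,-3) (1,-4) (1,-5) (0,-5)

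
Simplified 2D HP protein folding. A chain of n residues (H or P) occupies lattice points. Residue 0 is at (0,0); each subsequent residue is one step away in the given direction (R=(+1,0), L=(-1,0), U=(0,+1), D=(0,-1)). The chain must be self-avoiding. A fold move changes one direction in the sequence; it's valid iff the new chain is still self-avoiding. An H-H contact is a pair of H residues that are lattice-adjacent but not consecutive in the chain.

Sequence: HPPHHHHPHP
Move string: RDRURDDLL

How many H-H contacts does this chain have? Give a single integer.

Positions: [(0, 0), (1, 0), (1, -1), (2, -1), (2, 0), (3, 0), (3, -1), (3, -2), (2, -2), (1, -2)]
H-H contact: residue 3 @(2,-1) - residue 6 @(3, -1)
H-H contact: residue 3 @(2,-1) - residue 8 @(2, -2)

Answer: 2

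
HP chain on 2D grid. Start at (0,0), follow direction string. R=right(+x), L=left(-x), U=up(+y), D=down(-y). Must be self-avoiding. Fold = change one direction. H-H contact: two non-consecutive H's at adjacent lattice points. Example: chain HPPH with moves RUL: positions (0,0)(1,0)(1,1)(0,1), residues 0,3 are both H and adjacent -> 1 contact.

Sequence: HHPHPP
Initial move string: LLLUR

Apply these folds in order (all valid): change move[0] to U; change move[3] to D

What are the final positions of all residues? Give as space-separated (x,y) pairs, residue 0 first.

Answer: (0,0) (0,1) (-1,1) (-2,1) (-2,0) (-1,0)

Derivation:
Initial moves: LLLUR
Fold: move[0]->U => ULLUR (positions: [(0, 0), (0, 1), (-1, 1), (-2, 1), (-2, 2), (-1, 2)])
Fold: move[3]->D => ULLDR (positions: [(0, 0), (0, 1), (-1, 1), (-2, 1), (-2, 0), (-1, 0)])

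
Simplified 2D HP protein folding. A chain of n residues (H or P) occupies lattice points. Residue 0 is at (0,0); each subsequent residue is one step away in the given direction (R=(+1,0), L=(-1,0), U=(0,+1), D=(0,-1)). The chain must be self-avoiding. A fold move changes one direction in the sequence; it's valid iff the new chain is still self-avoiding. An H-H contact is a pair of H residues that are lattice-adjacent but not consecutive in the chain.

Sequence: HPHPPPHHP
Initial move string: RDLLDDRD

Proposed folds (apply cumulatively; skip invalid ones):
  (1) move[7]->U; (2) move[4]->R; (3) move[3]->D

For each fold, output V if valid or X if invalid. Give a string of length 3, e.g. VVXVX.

Answer: VXV

Derivation:
Initial: RDLLDDRD -> [(0, 0), (1, 0), (1, -1), (0, -1), (-1, -1), (-1, -2), (-1, -3), (0, -3), (0, -4)]
Fold 1: move[7]->U => RDLLDDRU VALID
Fold 2: move[4]->R => RDLLRDRU INVALID (collision), skipped
Fold 3: move[3]->D => RDLDDDRU VALID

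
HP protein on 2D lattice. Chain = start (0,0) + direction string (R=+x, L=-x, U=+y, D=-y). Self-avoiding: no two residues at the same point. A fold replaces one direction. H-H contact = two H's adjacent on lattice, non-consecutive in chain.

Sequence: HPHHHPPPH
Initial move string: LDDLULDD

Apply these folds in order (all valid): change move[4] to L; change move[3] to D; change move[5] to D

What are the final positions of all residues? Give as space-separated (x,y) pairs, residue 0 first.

Initial moves: LDDLULDD
Fold: move[4]->L => LDDLLLDD (positions: [(0, 0), (-1, 0), (-1, -1), (-1, -2), (-2, -2), (-3, -2), (-4, -2), (-4, -3), (-4, -4)])
Fold: move[3]->D => LDDDLLDD (positions: [(0, 0), (-1, 0), (-1, -1), (-1, -2), (-1, -3), (-2, -3), (-3, -3), (-3, -4), (-3, -5)])
Fold: move[5]->D => LDDDLDDD (positions: [(0, 0), (-1, 0), (-1, -1), (-1, -2), (-1, -3), (-2, -3), (-2, -4), (-2, -5), (-2, -6)])

Answer: (0,0) (-1,0) (-1,-1) (-1,-2) (-1,-3) (-2,-3) (-2,-4) (-2,-5) (-2,-6)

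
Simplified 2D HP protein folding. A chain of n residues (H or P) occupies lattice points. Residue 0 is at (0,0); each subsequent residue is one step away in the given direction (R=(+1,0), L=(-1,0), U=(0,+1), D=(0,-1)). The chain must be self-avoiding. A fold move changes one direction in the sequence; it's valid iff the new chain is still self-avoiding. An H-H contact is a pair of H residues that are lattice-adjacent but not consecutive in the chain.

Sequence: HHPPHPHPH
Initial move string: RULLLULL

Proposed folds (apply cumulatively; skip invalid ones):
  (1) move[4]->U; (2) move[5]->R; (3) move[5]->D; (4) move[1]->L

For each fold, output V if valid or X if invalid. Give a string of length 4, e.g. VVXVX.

Initial: RULLLULL -> [(0, 0), (1, 0), (1, 1), (0, 1), (-1, 1), (-2, 1), (-2, 2), (-3, 2), (-4, 2)]
Fold 1: move[4]->U => RULLUULL VALID
Fold 2: move[5]->R => RULLURLL INVALID (collision), skipped
Fold 3: move[5]->D => RULLUDLL INVALID (collision), skipped
Fold 4: move[1]->L => RLLLUULL INVALID (collision), skipped

Answer: VXXX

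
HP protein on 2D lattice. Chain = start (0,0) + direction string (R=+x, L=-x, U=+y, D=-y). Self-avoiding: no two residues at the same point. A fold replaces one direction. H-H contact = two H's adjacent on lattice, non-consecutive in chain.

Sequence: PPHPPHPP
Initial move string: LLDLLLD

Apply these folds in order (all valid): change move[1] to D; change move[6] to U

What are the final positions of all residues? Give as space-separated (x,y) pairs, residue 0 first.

Answer: (0,0) (-1,0) (-1,-1) (-1,-2) (-2,-2) (-3,-2) (-4,-2) (-4,-1)

Derivation:
Initial moves: LLDLLLD
Fold: move[1]->D => LDDLLLD (positions: [(0, 0), (-1, 0), (-1, -1), (-1, -2), (-2, -2), (-3, -2), (-4, -2), (-4, -3)])
Fold: move[6]->U => LDDLLLU (positions: [(0, 0), (-1, 0), (-1, -1), (-1, -2), (-2, -2), (-3, -2), (-4, -2), (-4, -1)])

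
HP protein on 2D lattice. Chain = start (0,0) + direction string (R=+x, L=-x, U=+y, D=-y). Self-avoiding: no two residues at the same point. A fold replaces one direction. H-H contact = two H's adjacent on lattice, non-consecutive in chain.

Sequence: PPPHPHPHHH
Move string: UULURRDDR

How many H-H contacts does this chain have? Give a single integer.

Positions: [(0, 0), (0, 1), (0, 2), (-1, 2), (-1, 3), (0, 3), (1, 3), (1, 2), (1, 1), (2, 1)]
No H-H contacts found.

Answer: 0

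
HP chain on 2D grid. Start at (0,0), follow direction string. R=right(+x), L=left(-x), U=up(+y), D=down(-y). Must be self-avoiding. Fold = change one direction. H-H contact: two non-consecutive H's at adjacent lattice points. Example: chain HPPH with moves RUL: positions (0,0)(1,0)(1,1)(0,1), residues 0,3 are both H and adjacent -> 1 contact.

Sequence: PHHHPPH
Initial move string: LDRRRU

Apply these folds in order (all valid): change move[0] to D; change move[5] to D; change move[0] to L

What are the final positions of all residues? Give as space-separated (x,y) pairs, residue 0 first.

Initial moves: LDRRRU
Fold: move[0]->D => DDRRRU (positions: [(0, 0), (0, -1), (0, -2), (1, -2), (2, -2), (3, -2), (3, -1)])
Fold: move[5]->D => DDRRRD (positions: [(0, 0), (0, -1), (0, -2), (1, -2), (2, -2), (3, -2), (3, -3)])
Fold: move[0]->L => LDRRRD (positions: [(0, 0), (-1, 0), (-1, -1), (0, -1), (1, -1), (2, -1), (2, -2)])

Answer: (0,0) (-1,0) (-1,-1) (0,-1) (1,-1) (2,-1) (2,-2)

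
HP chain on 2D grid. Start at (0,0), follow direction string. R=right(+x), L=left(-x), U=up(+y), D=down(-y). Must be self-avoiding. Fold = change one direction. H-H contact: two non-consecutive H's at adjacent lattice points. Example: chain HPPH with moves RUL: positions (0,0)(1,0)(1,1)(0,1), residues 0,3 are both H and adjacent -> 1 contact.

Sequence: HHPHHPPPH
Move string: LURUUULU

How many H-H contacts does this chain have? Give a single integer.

Answer: 1

Derivation:
Positions: [(0, 0), (-1, 0), (-1, 1), (0, 1), (0, 2), (0, 3), (0, 4), (-1, 4), (-1, 5)]
H-H contact: residue 0 @(0,0) - residue 3 @(0, 1)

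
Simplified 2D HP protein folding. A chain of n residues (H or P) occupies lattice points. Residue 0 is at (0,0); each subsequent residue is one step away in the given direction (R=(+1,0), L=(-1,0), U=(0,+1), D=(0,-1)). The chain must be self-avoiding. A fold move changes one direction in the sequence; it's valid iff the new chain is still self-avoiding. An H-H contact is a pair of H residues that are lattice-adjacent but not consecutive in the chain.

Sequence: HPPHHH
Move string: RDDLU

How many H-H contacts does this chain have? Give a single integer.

Positions: [(0, 0), (1, 0), (1, -1), (1, -2), (0, -2), (0, -1)]
H-H contact: residue 0 @(0,0) - residue 5 @(0, -1)

Answer: 1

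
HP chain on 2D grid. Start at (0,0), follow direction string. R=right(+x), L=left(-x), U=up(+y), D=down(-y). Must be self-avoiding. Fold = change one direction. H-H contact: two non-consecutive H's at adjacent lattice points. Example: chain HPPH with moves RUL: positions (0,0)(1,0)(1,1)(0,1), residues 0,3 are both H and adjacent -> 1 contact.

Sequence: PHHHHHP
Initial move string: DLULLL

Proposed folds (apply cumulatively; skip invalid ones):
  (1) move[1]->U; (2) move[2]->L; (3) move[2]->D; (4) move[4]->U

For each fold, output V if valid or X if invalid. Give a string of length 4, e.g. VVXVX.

Initial: DLULLL -> [(0, 0), (0, -1), (-1, -1), (-1, 0), (-2, 0), (-3, 0), (-4, 0)]
Fold 1: move[1]->U => DUULLL INVALID (collision), skipped
Fold 2: move[2]->L => DLLLLL VALID
Fold 3: move[2]->D => DLDLLL VALID
Fold 4: move[4]->U => DLDLUL VALID

Answer: XVVV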